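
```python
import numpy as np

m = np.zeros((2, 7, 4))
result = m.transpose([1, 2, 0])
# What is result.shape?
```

(7, 4, 2)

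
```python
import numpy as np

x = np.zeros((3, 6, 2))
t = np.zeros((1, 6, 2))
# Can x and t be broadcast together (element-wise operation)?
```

Yes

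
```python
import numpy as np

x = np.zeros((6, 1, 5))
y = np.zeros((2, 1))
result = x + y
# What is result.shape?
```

(6, 2, 5)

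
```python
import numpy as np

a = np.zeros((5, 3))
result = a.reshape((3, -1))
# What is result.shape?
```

(3, 5)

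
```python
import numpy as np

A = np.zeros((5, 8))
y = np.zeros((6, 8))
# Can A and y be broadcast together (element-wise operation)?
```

No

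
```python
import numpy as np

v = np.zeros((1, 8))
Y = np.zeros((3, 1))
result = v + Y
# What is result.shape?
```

(3, 8)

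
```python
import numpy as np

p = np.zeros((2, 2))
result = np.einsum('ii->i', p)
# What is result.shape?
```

(2,)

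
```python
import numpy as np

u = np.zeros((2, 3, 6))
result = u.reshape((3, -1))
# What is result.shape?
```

(3, 12)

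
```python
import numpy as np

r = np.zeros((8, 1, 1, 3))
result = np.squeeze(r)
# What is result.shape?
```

(8, 3)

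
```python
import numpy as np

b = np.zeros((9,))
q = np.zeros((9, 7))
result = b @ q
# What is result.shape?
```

(7,)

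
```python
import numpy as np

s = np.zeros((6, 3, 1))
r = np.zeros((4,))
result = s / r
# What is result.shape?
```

(6, 3, 4)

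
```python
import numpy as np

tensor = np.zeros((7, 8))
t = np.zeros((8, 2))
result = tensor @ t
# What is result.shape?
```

(7, 2)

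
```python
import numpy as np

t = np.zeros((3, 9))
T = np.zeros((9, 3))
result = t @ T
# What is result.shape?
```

(3, 3)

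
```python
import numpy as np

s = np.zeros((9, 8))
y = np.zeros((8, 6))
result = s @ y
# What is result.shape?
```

(9, 6)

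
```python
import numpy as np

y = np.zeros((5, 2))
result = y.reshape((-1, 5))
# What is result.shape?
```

(2, 5)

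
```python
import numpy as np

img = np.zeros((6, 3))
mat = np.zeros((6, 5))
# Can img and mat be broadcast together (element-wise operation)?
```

No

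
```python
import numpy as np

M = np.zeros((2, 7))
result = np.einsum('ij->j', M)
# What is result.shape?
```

(7,)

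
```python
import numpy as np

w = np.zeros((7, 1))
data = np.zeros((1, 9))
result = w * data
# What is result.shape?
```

(7, 9)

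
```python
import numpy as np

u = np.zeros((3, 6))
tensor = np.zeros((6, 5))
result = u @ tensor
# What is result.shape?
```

(3, 5)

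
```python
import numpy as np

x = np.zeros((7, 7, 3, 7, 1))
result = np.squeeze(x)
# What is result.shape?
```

(7, 7, 3, 7)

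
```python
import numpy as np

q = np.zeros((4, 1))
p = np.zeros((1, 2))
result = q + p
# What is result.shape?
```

(4, 2)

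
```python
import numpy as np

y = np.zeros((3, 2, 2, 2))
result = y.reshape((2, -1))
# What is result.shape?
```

(2, 12)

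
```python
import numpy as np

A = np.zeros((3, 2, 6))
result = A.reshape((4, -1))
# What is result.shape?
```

(4, 9)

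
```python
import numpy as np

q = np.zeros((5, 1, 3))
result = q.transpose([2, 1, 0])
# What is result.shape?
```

(3, 1, 5)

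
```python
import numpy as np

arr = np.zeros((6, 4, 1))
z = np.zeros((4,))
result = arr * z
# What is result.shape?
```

(6, 4, 4)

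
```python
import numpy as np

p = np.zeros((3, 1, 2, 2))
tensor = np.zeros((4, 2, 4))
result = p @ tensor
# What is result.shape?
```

(3, 4, 2, 4)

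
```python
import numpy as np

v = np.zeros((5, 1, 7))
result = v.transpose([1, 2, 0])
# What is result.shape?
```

(1, 7, 5)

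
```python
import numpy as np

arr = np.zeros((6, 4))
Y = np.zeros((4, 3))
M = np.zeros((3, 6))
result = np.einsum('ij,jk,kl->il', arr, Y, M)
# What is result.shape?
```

(6, 6)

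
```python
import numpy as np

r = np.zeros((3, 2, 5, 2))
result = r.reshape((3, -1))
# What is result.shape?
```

(3, 20)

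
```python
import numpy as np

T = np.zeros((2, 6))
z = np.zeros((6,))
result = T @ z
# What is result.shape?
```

(2,)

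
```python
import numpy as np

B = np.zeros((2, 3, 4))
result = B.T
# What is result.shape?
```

(4, 3, 2)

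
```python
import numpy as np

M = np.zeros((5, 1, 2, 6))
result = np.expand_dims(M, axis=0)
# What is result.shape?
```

(1, 5, 1, 2, 6)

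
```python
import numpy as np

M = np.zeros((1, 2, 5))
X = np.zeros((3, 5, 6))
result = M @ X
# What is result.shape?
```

(3, 2, 6)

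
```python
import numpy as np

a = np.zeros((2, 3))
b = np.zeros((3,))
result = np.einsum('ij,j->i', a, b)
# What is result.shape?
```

(2,)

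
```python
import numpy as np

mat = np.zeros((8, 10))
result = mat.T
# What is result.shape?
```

(10, 8)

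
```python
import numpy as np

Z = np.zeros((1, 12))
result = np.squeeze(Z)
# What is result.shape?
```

(12,)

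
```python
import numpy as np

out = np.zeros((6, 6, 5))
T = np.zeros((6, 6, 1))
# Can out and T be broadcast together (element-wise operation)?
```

Yes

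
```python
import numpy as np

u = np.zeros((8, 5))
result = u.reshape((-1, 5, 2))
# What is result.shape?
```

(4, 5, 2)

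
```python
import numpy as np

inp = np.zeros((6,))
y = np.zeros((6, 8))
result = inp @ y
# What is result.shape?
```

(8,)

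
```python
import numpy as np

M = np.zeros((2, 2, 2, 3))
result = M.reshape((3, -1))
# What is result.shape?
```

(3, 8)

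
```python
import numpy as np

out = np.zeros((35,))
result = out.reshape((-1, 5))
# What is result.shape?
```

(7, 5)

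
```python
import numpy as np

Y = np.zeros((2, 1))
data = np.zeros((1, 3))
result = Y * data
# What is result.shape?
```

(2, 3)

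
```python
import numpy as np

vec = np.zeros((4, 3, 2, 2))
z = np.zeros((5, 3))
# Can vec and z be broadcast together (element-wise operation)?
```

No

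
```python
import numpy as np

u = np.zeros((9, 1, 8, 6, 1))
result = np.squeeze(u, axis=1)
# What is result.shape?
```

(9, 8, 6, 1)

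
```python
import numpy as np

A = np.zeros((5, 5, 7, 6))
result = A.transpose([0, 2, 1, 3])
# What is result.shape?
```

(5, 7, 5, 6)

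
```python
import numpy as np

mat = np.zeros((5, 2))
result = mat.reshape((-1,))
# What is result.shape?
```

(10,)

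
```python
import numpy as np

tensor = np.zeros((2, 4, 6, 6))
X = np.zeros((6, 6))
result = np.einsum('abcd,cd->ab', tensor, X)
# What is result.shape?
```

(2, 4)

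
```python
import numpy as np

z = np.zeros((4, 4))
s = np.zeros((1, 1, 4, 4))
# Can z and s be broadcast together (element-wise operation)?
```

Yes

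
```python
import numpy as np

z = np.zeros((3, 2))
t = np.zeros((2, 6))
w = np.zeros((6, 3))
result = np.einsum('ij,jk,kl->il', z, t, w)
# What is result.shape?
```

(3, 3)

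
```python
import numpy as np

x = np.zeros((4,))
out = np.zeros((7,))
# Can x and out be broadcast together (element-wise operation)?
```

No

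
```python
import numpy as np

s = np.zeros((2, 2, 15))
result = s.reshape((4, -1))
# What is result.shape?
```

(4, 15)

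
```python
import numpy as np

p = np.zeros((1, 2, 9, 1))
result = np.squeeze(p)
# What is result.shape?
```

(2, 9)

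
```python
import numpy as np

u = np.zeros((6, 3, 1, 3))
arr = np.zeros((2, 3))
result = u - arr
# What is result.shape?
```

(6, 3, 2, 3)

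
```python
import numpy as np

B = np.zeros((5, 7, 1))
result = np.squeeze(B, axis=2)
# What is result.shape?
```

(5, 7)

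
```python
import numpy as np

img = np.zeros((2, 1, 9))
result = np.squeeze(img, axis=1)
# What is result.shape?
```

(2, 9)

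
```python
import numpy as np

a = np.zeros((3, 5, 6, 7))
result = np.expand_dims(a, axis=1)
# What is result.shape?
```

(3, 1, 5, 6, 7)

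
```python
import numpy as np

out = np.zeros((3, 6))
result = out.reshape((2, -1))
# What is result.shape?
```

(2, 9)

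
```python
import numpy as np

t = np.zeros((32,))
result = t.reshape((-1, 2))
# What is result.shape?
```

(16, 2)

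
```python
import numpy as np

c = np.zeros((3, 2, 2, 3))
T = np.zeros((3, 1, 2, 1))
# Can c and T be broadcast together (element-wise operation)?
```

Yes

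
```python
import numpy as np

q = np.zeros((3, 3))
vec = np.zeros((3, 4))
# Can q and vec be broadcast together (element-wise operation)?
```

No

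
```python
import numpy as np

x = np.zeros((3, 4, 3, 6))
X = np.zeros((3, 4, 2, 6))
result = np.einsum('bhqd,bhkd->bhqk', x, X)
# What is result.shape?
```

(3, 4, 3, 2)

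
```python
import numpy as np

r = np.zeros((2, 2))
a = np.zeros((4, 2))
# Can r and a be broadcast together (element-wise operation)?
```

No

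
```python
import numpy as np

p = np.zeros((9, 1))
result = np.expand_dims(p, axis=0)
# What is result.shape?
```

(1, 9, 1)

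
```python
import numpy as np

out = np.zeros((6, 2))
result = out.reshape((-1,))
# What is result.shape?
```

(12,)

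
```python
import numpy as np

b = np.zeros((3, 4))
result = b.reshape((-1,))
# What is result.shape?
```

(12,)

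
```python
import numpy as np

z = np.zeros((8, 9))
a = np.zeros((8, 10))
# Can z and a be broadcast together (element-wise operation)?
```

No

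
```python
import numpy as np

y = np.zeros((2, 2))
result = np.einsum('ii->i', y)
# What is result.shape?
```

(2,)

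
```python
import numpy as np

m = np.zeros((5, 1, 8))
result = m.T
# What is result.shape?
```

(8, 1, 5)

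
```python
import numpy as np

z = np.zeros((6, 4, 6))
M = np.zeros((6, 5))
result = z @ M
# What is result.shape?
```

(6, 4, 5)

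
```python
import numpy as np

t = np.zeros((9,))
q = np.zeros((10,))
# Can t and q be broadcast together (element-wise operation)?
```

No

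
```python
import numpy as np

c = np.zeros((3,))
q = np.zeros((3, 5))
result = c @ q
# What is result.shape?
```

(5,)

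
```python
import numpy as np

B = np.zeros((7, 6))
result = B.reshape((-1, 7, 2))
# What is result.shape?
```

(3, 7, 2)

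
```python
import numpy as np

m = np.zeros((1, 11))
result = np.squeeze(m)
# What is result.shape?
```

(11,)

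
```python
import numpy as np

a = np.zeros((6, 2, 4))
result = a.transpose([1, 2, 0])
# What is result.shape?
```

(2, 4, 6)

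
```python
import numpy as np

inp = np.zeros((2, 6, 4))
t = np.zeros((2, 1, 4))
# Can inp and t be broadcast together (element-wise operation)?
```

Yes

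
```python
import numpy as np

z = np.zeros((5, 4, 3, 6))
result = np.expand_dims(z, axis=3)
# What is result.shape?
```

(5, 4, 3, 1, 6)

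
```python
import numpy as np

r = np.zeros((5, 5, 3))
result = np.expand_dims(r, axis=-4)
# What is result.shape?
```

(1, 5, 5, 3)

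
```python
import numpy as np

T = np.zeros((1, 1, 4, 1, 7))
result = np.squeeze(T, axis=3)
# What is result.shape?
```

(1, 1, 4, 7)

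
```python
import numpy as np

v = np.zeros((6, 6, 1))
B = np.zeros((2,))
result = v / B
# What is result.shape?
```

(6, 6, 2)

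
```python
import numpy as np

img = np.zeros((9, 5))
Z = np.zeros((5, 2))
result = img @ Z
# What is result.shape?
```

(9, 2)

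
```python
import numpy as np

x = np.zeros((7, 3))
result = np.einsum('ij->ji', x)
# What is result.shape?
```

(3, 7)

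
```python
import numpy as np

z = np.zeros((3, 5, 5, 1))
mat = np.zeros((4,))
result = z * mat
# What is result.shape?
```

(3, 5, 5, 4)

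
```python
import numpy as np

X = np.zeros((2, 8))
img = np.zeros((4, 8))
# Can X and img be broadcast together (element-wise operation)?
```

No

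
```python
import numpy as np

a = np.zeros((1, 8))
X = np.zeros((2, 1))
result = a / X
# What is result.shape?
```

(2, 8)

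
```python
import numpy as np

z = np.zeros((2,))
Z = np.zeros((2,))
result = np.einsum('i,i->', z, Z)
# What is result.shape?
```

()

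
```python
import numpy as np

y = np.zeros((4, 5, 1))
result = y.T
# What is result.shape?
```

(1, 5, 4)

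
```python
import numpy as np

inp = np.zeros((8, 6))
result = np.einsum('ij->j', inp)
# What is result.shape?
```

(6,)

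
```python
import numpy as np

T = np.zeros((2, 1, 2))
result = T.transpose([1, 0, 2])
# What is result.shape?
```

(1, 2, 2)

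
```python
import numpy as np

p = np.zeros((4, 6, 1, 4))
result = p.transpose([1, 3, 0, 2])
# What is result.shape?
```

(6, 4, 4, 1)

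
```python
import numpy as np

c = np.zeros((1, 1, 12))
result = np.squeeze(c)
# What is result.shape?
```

(12,)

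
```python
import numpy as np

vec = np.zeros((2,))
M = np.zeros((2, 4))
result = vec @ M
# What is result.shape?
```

(4,)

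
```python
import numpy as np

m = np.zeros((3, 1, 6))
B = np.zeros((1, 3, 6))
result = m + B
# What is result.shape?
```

(3, 3, 6)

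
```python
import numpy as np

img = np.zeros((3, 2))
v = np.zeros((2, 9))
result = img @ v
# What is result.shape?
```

(3, 9)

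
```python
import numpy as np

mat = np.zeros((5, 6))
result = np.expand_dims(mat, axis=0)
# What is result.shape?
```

(1, 5, 6)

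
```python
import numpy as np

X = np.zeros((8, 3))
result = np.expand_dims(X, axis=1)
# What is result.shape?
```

(8, 1, 3)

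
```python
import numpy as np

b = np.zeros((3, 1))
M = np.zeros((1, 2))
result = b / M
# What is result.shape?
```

(3, 2)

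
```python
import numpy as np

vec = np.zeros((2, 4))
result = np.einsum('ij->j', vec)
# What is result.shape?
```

(4,)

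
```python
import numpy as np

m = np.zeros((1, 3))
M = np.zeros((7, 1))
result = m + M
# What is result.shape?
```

(7, 3)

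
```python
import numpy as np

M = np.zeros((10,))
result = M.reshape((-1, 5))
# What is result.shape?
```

(2, 5)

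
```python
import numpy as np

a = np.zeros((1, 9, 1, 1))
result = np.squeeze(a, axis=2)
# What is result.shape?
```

(1, 9, 1)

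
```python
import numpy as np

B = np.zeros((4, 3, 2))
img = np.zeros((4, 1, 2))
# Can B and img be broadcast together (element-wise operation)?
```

Yes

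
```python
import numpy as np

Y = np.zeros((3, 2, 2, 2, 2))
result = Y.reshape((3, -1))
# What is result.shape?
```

(3, 16)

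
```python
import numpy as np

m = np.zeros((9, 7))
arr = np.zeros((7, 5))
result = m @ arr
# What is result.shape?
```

(9, 5)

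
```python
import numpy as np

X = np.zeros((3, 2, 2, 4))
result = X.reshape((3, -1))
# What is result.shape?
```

(3, 16)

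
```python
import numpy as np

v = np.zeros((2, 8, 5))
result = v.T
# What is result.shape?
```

(5, 8, 2)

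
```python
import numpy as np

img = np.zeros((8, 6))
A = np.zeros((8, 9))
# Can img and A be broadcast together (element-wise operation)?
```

No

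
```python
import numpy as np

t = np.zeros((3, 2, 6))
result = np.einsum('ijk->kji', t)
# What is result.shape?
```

(6, 2, 3)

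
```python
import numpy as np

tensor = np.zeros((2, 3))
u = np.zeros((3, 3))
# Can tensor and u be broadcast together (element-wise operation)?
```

No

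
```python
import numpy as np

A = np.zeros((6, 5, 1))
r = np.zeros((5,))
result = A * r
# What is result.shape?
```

(6, 5, 5)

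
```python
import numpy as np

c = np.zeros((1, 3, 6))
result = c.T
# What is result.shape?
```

(6, 3, 1)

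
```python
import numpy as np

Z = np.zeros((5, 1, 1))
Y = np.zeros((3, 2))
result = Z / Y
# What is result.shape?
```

(5, 3, 2)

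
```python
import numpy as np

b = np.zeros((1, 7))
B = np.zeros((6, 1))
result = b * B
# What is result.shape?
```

(6, 7)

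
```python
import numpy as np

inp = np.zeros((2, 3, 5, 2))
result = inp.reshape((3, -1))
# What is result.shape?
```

(3, 20)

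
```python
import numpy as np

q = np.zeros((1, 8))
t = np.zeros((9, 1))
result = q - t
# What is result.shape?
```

(9, 8)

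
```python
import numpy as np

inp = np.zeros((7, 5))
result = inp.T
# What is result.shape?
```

(5, 7)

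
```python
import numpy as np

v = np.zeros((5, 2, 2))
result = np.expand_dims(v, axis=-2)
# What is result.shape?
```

(5, 2, 1, 2)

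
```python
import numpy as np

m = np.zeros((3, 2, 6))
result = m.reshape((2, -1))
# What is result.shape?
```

(2, 18)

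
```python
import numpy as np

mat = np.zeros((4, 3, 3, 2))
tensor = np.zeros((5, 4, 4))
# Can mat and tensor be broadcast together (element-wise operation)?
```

No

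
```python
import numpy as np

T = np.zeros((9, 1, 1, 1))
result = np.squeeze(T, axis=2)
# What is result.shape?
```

(9, 1, 1)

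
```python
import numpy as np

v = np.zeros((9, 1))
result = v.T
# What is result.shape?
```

(1, 9)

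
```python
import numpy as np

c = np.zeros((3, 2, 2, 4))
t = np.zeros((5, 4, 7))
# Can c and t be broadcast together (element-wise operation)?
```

No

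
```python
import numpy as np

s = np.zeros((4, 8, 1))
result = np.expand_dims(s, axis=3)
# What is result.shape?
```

(4, 8, 1, 1)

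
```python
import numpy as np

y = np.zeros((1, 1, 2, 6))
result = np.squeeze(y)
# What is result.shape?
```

(2, 6)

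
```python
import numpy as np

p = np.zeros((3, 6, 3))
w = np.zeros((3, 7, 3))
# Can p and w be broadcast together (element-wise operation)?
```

No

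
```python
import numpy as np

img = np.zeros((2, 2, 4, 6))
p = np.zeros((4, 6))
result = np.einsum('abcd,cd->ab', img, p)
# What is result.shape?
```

(2, 2)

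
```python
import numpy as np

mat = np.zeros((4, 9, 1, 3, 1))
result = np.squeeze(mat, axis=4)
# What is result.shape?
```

(4, 9, 1, 3)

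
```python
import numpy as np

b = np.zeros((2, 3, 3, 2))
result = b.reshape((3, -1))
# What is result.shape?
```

(3, 12)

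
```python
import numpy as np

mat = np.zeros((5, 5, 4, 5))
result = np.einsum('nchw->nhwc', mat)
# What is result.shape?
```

(5, 4, 5, 5)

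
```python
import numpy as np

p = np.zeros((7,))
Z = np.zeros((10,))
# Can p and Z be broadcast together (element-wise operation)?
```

No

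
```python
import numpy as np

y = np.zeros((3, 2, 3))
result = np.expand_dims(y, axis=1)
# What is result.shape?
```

(3, 1, 2, 3)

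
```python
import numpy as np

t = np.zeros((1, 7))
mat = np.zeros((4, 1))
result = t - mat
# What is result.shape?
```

(4, 7)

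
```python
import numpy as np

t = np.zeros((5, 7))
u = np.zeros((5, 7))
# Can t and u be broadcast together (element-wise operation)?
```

Yes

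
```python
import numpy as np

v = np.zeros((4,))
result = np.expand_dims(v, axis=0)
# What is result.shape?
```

(1, 4)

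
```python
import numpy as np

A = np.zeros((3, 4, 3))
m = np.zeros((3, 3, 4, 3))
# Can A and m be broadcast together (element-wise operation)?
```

Yes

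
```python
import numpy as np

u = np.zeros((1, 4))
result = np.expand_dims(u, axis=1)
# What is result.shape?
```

(1, 1, 4)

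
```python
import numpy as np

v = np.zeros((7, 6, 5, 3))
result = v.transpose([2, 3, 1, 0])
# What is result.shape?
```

(5, 3, 6, 7)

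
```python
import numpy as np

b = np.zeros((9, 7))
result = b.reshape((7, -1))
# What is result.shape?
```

(7, 9)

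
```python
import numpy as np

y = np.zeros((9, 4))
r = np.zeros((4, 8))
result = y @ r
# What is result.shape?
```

(9, 8)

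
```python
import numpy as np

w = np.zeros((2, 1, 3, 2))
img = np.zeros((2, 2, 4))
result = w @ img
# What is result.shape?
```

(2, 2, 3, 4)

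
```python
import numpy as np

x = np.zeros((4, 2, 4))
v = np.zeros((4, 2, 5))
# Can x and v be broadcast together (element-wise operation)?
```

No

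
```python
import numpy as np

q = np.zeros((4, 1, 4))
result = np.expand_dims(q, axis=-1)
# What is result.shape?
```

(4, 1, 4, 1)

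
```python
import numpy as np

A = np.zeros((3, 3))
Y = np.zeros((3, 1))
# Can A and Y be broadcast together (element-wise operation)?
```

Yes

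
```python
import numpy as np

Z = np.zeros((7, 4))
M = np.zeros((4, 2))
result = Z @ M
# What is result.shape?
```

(7, 2)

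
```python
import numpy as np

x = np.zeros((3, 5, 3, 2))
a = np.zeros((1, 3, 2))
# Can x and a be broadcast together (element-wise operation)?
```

Yes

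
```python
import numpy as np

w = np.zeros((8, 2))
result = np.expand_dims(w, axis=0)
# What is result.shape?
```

(1, 8, 2)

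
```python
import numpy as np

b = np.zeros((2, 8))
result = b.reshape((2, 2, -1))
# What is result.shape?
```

(2, 2, 4)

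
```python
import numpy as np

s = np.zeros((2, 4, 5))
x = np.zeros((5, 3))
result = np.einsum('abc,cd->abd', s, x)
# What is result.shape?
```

(2, 4, 3)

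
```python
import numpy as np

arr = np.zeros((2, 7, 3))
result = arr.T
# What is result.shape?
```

(3, 7, 2)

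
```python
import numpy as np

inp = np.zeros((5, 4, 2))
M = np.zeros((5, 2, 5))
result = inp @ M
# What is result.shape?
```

(5, 4, 5)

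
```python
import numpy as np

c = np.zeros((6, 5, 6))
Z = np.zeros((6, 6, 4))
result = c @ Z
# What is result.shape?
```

(6, 5, 4)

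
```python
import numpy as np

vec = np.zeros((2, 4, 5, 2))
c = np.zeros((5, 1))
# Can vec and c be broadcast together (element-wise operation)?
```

Yes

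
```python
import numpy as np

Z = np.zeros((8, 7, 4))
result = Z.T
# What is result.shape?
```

(4, 7, 8)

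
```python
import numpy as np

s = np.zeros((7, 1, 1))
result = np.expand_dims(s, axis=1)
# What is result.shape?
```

(7, 1, 1, 1)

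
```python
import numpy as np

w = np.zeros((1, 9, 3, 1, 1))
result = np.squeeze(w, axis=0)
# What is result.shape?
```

(9, 3, 1, 1)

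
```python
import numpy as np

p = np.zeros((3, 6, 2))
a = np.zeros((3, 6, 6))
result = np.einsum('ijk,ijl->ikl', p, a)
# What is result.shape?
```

(3, 2, 6)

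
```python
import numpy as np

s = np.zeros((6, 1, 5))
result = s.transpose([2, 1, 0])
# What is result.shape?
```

(5, 1, 6)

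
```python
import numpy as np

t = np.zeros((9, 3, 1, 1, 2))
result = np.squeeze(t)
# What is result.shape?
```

(9, 3, 2)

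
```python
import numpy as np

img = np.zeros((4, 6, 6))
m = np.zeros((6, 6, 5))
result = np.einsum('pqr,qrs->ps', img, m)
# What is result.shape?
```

(4, 5)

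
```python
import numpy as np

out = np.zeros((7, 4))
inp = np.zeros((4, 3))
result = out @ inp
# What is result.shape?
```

(7, 3)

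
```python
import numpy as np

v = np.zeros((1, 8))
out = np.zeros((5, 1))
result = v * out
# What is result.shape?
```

(5, 8)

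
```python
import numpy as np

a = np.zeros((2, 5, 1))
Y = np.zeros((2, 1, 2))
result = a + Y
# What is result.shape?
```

(2, 5, 2)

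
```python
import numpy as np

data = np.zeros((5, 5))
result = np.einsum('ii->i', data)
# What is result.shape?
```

(5,)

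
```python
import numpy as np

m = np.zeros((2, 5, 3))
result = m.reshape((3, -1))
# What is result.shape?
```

(3, 10)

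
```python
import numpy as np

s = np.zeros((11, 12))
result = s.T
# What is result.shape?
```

(12, 11)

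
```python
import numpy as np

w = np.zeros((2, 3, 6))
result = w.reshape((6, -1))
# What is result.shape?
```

(6, 6)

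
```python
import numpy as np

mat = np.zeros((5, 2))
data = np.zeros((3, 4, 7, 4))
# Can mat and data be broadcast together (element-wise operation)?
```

No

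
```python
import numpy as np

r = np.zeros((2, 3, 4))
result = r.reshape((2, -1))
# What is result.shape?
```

(2, 12)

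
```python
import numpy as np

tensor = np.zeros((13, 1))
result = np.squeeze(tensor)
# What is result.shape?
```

(13,)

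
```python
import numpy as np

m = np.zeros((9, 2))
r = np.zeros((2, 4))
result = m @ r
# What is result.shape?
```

(9, 4)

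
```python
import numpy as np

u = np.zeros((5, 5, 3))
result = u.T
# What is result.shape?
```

(3, 5, 5)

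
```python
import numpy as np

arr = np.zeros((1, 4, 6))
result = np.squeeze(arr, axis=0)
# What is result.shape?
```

(4, 6)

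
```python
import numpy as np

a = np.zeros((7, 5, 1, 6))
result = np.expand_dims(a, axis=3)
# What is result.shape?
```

(7, 5, 1, 1, 6)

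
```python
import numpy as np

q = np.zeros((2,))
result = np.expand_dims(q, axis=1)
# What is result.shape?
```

(2, 1)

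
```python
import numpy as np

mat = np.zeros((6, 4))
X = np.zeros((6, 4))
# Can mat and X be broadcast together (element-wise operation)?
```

Yes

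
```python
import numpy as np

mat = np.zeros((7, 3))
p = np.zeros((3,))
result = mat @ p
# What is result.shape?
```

(7,)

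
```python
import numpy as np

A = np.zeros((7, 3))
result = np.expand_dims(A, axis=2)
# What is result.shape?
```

(7, 3, 1)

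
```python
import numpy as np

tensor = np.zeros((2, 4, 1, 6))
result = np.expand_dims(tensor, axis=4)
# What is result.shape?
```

(2, 4, 1, 6, 1)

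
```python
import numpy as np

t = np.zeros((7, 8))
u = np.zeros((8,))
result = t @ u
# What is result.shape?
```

(7,)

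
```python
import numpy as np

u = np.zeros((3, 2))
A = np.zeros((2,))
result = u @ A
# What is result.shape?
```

(3,)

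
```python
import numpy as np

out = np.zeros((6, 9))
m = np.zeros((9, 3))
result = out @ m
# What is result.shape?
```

(6, 3)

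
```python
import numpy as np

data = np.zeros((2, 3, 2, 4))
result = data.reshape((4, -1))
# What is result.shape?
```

(4, 12)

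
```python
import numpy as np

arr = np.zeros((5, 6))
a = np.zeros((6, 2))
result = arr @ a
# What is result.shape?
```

(5, 2)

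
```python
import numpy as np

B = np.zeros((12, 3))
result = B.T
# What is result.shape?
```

(3, 12)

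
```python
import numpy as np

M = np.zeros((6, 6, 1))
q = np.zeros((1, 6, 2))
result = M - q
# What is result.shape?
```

(6, 6, 2)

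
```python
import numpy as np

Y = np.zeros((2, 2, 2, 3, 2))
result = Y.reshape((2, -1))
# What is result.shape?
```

(2, 24)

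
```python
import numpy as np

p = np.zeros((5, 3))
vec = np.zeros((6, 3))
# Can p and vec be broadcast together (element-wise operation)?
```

No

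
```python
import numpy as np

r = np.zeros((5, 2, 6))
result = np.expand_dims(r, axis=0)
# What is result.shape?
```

(1, 5, 2, 6)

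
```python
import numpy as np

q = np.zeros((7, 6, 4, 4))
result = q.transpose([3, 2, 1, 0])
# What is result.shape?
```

(4, 4, 6, 7)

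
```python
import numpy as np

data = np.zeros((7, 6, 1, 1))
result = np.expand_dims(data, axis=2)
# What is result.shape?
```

(7, 6, 1, 1, 1)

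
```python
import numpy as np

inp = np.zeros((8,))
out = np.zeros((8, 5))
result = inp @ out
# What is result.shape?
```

(5,)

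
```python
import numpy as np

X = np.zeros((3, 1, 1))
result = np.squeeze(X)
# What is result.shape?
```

(3,)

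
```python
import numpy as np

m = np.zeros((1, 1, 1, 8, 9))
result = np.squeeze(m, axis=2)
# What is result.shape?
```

(1, 1, 8, 9)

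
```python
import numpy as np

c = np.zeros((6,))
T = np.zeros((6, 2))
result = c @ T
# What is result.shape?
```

(2,)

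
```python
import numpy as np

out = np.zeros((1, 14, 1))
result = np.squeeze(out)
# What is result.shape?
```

(14,)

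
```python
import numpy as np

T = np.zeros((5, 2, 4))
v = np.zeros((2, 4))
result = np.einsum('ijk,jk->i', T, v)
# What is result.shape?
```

(5,)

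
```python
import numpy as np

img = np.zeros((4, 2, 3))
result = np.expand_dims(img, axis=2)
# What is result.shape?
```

(4, 2, 1, 3)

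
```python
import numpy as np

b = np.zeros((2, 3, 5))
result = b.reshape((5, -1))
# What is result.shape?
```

(5, 6)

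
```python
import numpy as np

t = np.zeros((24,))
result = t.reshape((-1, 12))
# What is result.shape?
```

(2, 12)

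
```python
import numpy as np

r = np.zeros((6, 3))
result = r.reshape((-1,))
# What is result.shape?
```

(18,)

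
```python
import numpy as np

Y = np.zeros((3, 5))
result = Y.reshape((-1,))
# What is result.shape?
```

(15,)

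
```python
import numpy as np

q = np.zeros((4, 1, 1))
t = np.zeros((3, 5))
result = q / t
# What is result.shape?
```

(4, 3, 5)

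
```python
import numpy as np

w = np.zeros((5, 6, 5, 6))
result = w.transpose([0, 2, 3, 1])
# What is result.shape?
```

(5, 5, 6, 6)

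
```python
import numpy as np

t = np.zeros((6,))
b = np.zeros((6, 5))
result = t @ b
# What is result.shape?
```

(5,)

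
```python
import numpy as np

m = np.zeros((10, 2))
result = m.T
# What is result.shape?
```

(2, 10)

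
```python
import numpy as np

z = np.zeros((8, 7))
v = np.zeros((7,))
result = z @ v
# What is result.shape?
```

(8,)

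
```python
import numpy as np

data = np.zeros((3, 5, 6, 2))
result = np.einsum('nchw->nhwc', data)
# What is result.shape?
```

(3, 6, 2, 5)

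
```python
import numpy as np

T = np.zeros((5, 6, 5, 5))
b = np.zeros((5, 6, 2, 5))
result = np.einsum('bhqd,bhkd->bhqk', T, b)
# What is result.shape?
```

(5, 6, 5, 2)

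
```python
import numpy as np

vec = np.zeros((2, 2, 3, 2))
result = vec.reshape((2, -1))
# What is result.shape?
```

(2, 12)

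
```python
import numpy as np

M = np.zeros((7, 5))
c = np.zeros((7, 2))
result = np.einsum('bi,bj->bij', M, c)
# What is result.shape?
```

(7, 5, 2)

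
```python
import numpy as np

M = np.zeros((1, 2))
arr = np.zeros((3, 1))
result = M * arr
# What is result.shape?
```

(3, 2)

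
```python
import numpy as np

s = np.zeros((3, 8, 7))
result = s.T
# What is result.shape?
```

(7, 8, 3)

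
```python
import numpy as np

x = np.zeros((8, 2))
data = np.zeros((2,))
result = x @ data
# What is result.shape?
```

(8,)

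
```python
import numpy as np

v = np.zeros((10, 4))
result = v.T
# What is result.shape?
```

(4, 10)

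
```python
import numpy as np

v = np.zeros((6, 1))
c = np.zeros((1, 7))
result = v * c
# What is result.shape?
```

(6, 7)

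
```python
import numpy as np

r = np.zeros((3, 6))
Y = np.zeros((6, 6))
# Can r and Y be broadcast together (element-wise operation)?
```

No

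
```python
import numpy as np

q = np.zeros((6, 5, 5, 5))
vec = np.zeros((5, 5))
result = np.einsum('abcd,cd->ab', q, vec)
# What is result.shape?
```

(6, 5)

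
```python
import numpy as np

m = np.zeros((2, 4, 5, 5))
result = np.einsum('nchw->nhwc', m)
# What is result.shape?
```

(2, 5, 5, 4)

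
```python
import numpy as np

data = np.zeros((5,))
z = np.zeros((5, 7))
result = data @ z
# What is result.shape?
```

(7,)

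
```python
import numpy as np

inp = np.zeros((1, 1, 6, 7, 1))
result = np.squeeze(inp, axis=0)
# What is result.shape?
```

(1, 6, 7, 1)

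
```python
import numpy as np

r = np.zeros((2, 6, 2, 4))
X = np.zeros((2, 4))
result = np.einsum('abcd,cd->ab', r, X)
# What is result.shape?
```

(2, 6)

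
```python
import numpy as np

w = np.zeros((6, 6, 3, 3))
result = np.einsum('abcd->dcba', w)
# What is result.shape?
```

(3, 3, 6, 6)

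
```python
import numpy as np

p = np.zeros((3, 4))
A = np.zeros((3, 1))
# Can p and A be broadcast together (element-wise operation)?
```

Yes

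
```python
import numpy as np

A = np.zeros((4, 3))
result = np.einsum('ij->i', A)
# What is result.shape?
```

(4,)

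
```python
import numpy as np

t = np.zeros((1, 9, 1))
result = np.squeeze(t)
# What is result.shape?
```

(9,)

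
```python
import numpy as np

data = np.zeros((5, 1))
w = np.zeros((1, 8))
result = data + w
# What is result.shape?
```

(5, 8)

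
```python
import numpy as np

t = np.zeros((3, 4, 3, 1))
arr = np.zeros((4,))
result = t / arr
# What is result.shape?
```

(3, 4, 3, 4)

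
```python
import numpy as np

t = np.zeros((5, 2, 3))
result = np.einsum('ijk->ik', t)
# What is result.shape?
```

(5, 3)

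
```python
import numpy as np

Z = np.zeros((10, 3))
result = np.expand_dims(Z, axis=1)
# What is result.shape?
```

(10, 1, 3)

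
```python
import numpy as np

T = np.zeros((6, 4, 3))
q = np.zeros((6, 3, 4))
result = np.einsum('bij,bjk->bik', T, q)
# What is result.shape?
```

(6, 4, 4)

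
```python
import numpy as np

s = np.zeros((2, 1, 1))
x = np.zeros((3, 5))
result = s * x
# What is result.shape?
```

(2, 3, 5)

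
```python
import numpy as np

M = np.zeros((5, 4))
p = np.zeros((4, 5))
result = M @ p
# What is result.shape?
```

(5, 5)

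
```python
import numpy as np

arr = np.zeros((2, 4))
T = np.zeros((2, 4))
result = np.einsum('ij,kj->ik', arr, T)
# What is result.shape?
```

(2, 2)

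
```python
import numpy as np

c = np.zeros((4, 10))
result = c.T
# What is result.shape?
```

(10, 4)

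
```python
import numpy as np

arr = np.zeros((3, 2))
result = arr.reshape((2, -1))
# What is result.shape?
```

(2, 3)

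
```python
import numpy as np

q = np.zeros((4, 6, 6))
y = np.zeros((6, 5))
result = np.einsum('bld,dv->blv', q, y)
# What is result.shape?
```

(4, 6, 5)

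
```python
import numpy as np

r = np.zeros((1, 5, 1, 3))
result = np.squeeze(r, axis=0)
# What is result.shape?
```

(5, 1, 3)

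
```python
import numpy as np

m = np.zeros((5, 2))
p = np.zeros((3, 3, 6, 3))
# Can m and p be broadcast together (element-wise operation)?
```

No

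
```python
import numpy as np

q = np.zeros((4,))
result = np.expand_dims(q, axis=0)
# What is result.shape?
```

(1, 4)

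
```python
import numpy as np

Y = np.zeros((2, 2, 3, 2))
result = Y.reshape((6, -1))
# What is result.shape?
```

(6, 4)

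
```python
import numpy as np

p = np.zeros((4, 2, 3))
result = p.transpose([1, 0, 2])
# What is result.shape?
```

(2, 4, 3)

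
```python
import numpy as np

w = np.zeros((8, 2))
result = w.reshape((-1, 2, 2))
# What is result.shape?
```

(4, 2, 2)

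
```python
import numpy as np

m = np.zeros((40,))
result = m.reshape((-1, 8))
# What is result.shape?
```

(5, 8)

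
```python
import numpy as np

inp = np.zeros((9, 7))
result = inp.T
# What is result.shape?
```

(7, 9)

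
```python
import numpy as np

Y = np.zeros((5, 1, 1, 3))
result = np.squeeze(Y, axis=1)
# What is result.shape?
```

(5, 1, 3)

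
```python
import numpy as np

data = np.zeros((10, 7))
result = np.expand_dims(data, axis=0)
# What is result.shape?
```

(1, 10, 7)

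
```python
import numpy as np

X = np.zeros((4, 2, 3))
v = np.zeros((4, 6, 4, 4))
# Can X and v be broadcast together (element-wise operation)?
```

No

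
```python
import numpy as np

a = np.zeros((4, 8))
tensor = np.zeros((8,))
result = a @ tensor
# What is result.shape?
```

(4,)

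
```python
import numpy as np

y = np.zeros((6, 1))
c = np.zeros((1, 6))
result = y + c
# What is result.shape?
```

(6, 6)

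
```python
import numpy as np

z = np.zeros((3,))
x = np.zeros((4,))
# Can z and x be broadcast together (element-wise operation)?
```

No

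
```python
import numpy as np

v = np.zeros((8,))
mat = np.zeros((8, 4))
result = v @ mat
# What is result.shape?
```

(4,)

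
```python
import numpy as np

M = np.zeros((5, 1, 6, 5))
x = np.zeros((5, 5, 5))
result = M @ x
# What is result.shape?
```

(5, 5, 6, 5)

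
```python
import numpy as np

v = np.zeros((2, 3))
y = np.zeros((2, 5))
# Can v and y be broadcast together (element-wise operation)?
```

No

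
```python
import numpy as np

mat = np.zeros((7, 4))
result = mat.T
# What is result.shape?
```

(4, 7)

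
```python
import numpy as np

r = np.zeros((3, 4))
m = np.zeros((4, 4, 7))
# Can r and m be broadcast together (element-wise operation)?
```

No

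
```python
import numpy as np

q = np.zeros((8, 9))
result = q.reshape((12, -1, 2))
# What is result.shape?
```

(12, 3, 2)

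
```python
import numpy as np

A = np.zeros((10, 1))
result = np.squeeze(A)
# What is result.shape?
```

(10,)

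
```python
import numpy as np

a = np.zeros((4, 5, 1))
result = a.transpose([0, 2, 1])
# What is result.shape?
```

(4, 1, 5)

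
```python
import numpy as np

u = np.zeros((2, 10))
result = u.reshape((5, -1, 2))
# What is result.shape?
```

(5, 2, 2)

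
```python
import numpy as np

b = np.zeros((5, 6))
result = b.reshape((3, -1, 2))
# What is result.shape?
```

(3, 5, 2)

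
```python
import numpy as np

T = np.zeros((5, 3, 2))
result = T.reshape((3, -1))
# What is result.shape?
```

(3, 10)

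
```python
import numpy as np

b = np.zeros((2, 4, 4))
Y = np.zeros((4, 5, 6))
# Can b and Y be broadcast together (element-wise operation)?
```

No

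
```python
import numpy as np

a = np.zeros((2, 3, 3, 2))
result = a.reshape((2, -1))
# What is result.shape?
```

(2, 18)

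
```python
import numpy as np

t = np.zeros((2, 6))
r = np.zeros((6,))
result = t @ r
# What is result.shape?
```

(2,)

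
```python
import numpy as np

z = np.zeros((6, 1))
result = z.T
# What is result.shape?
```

(1, 6)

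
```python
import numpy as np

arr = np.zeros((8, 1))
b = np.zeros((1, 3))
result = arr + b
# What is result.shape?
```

(8, 3)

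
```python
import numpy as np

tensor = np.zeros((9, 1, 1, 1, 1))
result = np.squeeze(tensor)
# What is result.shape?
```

(9,)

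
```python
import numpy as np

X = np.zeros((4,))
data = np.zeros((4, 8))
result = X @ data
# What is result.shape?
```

(8,)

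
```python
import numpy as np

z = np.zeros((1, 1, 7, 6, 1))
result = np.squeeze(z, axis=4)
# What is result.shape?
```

(1, 1, 7, 6)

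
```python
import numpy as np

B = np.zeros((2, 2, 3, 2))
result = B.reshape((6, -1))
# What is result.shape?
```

(6, 4)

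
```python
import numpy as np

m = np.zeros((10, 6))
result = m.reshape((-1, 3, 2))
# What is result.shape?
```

(10, 3, 2)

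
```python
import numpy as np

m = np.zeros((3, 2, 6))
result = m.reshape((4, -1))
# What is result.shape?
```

(4, 9)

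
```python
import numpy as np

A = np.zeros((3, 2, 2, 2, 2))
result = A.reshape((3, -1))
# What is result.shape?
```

(3, 16)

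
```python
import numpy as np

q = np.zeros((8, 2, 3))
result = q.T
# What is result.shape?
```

(3, 2, 8)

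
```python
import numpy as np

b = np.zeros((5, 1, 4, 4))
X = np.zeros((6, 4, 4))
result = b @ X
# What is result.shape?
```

(5, 6, 4, 4)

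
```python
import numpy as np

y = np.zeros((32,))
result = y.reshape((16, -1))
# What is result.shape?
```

(16, 2)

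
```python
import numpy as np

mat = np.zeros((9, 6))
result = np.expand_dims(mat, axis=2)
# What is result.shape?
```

(9, 6, 1)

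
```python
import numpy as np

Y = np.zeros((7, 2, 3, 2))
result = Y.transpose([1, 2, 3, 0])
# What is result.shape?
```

(2, 3, 2, 7)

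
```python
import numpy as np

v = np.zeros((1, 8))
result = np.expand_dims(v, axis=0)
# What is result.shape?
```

(1, 1, 8)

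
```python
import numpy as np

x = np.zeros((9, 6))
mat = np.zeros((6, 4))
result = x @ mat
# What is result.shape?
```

(9, 4)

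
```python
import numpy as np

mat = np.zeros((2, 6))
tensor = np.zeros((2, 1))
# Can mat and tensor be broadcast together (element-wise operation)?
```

Yes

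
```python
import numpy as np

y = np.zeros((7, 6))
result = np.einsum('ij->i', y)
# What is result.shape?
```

(7,)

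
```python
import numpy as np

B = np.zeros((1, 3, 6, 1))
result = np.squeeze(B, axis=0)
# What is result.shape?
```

(3, 6, 1)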